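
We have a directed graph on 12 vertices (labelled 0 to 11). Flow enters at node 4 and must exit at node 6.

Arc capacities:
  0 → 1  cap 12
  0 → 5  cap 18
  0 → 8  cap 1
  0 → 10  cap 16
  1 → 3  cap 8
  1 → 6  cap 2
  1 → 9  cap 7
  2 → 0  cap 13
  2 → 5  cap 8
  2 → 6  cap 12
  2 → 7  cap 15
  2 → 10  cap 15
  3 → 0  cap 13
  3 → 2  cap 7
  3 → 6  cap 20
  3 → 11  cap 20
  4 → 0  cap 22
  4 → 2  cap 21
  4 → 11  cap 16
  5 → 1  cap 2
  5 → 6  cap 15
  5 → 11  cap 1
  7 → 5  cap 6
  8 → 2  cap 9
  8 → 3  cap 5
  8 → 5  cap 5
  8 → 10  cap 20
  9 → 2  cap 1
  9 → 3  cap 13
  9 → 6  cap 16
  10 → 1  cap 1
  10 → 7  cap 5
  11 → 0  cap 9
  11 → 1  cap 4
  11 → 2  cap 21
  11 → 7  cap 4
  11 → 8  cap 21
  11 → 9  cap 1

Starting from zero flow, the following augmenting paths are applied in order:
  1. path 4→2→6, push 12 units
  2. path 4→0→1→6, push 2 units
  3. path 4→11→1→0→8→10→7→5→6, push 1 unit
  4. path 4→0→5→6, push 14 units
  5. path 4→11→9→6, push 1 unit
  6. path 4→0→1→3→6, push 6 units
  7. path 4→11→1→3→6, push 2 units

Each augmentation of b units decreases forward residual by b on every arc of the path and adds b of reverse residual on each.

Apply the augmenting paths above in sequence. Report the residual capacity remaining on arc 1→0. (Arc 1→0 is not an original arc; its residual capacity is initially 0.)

Residual capacity of (1,0): 7

after path 1 (4→2→6, push 12): res(1,0)=0
after path 2 (4→0→1→6, push 2): res(1,0)=2
after path 3 (4→11→1→0→8→10→7→5→6, push 1): res(1,0)=1
after path 4 (4→0→5→6, push 14): res(1,0)=1
after path 5 (4→11→9→6, push 1): res(1,0)=1
after path 6 (4→0→1→3→6, push 6): res(1,0)=7
after path 7 (4→11→1→3→6, push 2): res(1,0)=7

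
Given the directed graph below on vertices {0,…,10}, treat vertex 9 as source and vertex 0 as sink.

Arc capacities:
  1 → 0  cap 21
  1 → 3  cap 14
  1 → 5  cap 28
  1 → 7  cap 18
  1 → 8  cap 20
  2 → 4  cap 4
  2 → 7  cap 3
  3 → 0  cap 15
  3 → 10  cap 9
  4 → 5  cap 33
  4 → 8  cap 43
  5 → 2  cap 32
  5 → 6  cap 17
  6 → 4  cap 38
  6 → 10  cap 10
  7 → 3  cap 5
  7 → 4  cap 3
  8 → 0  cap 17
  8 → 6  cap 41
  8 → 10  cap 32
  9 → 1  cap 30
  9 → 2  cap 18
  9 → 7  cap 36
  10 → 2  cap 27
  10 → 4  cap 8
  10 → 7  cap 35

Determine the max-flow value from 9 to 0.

Maximum flow value: 42

augment #1: 9→1→0 bottleneck 21, total now 21
augment #2: 9→1→3→0 bottleneck 9, total now 30
augment #3: 9→7→3→0 bottleneck 5, total now 35
augment #4: 9→2→4→8→0 bottleneck 4, total now 39
augment #5: 9→7→4→8→0 bottleneck 3, total now 42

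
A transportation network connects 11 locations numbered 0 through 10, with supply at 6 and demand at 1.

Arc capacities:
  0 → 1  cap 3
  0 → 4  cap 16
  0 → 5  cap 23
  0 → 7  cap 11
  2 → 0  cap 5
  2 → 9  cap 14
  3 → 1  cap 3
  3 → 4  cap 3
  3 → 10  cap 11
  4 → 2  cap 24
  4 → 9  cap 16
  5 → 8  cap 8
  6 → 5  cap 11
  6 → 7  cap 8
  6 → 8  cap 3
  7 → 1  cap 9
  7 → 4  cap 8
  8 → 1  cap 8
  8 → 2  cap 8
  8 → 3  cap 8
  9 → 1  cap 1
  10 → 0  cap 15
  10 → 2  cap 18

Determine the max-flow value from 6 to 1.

augment #1: 6→7→1 bottleneck 8, total now 8
augment #2: 6→8→1 bottleneck 3, total now 11
augment #3: 6→5→8→1 bottleneck 5, total now 16
augment #4: 6→5→8→3→1 bottleneck 3, total now 19

Maximum flow value: 19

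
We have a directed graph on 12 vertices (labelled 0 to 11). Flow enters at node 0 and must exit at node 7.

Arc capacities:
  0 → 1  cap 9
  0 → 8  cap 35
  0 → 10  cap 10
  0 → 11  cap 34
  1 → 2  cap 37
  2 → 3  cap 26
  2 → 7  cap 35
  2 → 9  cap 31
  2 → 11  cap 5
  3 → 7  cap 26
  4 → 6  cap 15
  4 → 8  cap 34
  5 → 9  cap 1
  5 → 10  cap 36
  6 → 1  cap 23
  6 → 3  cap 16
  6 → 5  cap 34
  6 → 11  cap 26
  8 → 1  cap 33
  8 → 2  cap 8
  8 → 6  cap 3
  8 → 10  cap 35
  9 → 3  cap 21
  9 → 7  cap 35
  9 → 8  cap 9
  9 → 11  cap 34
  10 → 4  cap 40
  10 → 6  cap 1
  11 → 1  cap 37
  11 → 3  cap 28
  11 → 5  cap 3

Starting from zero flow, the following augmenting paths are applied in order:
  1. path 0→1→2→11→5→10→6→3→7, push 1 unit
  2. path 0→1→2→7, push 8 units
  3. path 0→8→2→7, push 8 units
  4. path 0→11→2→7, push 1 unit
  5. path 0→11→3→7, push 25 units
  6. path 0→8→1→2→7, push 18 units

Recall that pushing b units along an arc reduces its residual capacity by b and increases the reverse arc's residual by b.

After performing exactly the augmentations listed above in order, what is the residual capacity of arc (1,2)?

after path 1 (0→1→2→11→5→10→6→3→7, push 1): res(1,2)=36
after path 2 (0→1→2→7, push 8): res(1,2)=28
after path 3 (0→8→2→7, push 8): res(1,2)=28
after path 4 (0→11→2→7, push 1): res(1,2)=28
after path 5 (0→11→3→7, push 25): res(1,2)=28
after path 6 (0→8→1→2→7, push 18): res(1,2)=10

Residual capacity of (1,2): 10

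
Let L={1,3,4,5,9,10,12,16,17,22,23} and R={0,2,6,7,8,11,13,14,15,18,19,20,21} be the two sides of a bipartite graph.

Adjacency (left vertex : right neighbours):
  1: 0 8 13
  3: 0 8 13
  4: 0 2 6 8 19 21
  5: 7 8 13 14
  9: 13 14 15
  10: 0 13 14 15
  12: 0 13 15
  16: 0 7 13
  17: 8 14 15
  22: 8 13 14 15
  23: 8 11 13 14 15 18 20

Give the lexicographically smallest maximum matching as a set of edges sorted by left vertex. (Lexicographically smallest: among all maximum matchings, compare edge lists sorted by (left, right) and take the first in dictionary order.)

Lex-smallest maximum matching: {(1,0), (3,8), (4,2), (5,7), (9,13), (10,14), (12,15), (23,11)}

|M| = 8 (so the lex-smallest maximum matching has 8 edges)
process left vertices in ascending order; for each, take the smallest-labelled available neighbour that still permits 8 edges overall, or leave it unmatched if none does
lex-smallest matching: {1-0, 3-8, 4-2, 5-7, 9-13, 10-14, 12-15, 23-11}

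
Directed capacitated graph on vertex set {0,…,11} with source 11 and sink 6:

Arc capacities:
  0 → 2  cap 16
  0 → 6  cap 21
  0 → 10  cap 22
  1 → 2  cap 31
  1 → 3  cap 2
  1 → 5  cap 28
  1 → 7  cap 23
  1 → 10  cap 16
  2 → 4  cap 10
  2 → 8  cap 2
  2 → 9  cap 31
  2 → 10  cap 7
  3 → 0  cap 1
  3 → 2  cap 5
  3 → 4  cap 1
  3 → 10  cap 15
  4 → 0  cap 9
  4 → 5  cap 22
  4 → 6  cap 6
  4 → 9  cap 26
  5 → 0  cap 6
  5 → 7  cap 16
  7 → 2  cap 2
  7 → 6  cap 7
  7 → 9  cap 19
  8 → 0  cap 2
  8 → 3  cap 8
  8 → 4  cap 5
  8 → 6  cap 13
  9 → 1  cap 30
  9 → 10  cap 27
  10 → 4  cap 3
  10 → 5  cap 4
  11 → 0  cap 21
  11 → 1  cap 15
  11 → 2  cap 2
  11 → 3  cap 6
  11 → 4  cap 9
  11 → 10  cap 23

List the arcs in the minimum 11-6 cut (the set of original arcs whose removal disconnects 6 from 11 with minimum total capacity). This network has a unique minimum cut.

augment #1: 11→0→6 push 21
augment #2: 11→4→6 push 6
augment #3: 11→1→7→6 push 7
augment #4: 11→2→8→6 push 2
max flow = 36; residual-reachable set from 11 gives S-side
cut edges (S→T): {(0,6), (2,8), (4,6), (7,6)} total cap 36

Min-cut arcs: {(0,6), (2,8), (4,6), (7,6)} (total capacity 36)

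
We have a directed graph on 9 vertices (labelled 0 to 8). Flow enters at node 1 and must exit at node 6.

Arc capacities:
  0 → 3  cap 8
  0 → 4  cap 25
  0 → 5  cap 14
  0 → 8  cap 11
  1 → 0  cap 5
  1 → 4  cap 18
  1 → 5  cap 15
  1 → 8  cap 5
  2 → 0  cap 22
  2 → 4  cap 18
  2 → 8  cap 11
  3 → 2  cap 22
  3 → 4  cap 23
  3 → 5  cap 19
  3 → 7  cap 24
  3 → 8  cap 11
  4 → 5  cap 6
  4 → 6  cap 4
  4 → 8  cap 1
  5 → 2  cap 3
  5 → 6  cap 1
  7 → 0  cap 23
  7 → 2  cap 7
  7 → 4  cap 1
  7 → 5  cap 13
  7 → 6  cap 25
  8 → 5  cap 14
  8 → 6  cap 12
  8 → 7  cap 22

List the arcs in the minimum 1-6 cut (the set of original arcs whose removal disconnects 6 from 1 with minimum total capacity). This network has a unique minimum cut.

Min-cut arcs: {(1,0), (1,8), (4,6), (4,8), (5,2), (5,6)} (total capacity 19)

augment #1: 1→4→6 push 4
augment #2: 1→5→6 push 1
augment #3: 1→8→6 push 5
augment #4: 1→0→8→6 push 5
augment #5: 1→4→8→6 push 1
augment #6: 1→5→2→8→6 push 1
augment #7: 1→5→2→8→7→6 push 2
max flow = 19; residual-reachable set from 1 gives S-side
cut edges (S→T): {(1,0), (1,8), (4,6), (4,8), (5,2), (5,6)} total cap 19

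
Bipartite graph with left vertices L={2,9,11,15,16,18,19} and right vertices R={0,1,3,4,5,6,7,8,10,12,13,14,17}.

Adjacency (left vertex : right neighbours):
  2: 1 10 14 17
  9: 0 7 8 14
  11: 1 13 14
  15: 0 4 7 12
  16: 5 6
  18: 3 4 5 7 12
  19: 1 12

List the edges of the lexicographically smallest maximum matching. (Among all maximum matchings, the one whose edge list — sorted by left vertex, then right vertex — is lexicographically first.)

Lex-smallest maximum matching: {(2,1), (9,0), (11,13), (15,4), (16,5), (18,3), (19,12)}

|M| = 7 (so the lex-smallest maximum matching has 7 edges)
process left vertices in ascending order; for each, take the smallest-labelled available neighbour that still permits 7 edges overall, or leave it unmatched if none does
lex-smallest matching: {2-1, 9-0, 11-13, 15-4, 16-5, 18-3, 19-12}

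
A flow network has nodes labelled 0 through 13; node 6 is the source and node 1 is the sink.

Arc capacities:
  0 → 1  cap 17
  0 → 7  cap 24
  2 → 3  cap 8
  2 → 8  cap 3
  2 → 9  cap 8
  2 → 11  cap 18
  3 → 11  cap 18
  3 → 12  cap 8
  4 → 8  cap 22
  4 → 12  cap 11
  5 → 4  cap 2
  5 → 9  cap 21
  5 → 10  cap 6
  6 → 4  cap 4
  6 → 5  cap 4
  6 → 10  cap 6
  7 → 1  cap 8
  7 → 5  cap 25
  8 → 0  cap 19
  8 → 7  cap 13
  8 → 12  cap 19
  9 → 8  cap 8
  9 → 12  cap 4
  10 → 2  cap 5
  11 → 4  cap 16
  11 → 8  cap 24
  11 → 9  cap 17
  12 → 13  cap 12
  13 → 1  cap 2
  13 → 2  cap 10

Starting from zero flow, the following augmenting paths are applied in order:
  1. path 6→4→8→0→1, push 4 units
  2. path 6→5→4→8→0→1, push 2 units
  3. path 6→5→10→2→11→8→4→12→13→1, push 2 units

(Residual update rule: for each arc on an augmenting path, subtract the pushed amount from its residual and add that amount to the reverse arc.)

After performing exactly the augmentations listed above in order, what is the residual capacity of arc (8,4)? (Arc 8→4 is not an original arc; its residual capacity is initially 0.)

after path 1 (6→4→8→0→1, push 4): res(8,4)=4
after path 2 (6→5→4→8→0→1, push 2): res(8,4)=6
after path 3 (6→5→10→2→11→8→4→12→13→1, push 2): res(8,4)=4

Residual capacity of (8,4): 4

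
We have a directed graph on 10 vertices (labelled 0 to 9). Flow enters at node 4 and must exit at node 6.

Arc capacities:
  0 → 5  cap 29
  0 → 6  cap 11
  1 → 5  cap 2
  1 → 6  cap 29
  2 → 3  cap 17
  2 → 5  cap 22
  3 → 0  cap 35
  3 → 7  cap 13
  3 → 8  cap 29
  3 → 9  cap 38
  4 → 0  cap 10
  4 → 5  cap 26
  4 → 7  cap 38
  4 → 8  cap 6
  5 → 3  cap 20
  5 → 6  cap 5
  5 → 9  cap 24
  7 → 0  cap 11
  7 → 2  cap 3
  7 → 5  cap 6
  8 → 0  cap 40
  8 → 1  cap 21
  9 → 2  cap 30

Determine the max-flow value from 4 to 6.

Maximum flow value: 37

augment #1: 4→0→6 bottleneck 10, total now 10
augment #2: 4→5→6 bottleneck 5, total now 15
augment #3: 4→7→0→6 bottleneck 1, total now 16
augment #4: 4→8→1→6 bottleneck 6, total now 22
augment #5: 4→5→3→8→1→6 bottleneck 15, total now 37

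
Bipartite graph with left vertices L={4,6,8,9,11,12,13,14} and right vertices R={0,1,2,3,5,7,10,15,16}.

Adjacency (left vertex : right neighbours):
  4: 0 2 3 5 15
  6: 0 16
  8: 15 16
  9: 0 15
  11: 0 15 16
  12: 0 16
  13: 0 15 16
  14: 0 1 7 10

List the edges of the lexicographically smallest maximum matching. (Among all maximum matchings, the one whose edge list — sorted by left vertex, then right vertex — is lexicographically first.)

|M| = 5 (so the lex-smallest maximum matching has 5 edges)
process left vertices in ascending order; for each, take the smallest-labelled available neighbour that still permits 5 edges overall, or leave it unmatched if none does
lex-smallest matching: {4-2, 6-0, 8-15, 11-16, 14-1}

Lex-smallest maximum matching: {(4,2), (6,0), (8,15), (11,16), (14,1)}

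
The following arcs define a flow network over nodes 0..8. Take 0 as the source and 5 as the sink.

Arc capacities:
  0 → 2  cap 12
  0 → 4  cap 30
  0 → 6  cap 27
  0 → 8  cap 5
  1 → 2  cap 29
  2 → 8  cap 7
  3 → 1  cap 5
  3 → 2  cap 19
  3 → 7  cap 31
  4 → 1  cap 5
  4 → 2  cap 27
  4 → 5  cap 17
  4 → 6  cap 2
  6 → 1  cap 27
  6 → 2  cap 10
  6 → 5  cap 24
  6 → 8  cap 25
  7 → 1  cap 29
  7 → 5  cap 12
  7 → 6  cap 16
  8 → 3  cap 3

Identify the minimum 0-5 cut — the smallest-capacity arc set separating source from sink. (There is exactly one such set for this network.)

Min-cut arcs: {(4,5), (6,5), (8,3)} (total capacity 44)

augment #1: 0→4→5 push 17
augment #2: 0→6→5 push 24
augment #3: 0→8→3→7→5 push 3
max flow = 44; residual-reachable set from 0 gives S-side
cut edges (S→T): {(4,5), (6,5), (8,3)} total cap 44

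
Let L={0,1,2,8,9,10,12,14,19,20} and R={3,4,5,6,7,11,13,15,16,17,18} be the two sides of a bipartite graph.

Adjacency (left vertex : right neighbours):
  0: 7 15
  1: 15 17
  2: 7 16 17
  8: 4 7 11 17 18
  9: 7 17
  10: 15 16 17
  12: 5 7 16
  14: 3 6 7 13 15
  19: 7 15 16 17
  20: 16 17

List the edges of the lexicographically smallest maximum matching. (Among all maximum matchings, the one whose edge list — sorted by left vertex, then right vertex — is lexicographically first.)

|M| = 7 (so the lex-smallest maximum matching has 7 edges)
process left vertices in ascending order; for each, take the smallest-labelled available neighbour that still permits 7 edges overall, or leave it unmatched if none does
lex-smallest matching: {0-7, 1-15, 2-16, 8-4, 9-17, 12-5, 14-3}

Lex-smallest maximum matching: {(0,7), (1,15), (2,16), (8,4), (9,17), (12,5), (14,3)}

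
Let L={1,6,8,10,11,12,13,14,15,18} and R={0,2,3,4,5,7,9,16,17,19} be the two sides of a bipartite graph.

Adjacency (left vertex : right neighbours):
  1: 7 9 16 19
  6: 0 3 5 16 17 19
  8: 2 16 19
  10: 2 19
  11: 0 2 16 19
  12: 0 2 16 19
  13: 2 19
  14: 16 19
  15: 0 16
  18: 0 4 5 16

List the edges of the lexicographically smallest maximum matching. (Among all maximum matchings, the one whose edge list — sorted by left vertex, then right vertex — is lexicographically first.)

Lex-smallest maximum matching: {(1,7), (6,3), (8,2), (10,19), (11,0), (12,16), (18,4)}

|M| = 7 (so the lex-smallest maximum matching has 7 edges)
process left vertices in ascending order; for each, take the smallest-labelled available neighbour that still permits 7 edges overall, or leave it unmatched if none does
lex-smallest matching: {1-7, 6-3, 8-2, 10-19, 11-0, 12-16, 18-4}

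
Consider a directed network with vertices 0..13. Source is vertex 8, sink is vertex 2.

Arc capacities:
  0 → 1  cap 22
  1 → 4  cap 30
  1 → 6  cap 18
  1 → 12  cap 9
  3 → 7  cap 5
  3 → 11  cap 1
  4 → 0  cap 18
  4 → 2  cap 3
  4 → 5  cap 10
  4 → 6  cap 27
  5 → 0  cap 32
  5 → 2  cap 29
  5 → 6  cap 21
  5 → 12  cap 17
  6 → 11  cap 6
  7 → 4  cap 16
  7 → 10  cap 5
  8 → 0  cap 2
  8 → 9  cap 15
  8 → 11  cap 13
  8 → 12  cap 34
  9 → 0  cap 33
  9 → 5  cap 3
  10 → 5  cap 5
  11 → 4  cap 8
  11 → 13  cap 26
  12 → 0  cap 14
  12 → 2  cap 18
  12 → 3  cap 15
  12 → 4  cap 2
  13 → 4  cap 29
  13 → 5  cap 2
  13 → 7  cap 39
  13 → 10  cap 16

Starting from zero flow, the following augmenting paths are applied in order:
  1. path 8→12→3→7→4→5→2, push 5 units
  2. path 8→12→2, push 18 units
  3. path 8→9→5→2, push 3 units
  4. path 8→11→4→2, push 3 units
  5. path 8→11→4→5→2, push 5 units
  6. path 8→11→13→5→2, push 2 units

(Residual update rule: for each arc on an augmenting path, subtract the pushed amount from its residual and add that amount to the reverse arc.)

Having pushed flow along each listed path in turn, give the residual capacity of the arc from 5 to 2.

after path 1 (8→12→3→7→4→5→2, push 5): res(5,2)=24
after path 2 (8→12→2, push 18): res(5,2)=24
after path 3 (8→9→5→2, push 3): res(5,2)=21
after path 4 (8→11→4→2, push 3): res(5,2)=21
after path 5 (8→11→4→5→2, push 5): res(5,2)=16
after path 6 (8→11→13→5→2, push 2): res(5,2)=14

Residual capacity of (5,2): 14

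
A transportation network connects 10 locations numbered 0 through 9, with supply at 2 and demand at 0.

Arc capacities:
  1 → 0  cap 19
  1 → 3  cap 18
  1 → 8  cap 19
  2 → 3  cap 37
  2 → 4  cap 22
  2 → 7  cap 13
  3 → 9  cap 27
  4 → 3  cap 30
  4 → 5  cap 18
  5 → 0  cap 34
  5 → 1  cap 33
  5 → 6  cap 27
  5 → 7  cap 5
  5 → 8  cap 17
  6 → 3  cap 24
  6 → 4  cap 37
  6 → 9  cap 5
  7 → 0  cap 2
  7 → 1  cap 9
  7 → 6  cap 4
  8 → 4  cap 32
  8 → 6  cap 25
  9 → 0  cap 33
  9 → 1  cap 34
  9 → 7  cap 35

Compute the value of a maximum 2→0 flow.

augment #1: 2→7→0 bottleneck 2, total now 2
augment #2: 2→3→9→0 bottleneck 27, total now 29
augment #3: 2→4→5→0 bottleneck 18, total now 47
augment #4: 2→7→1→0 bottleneck 9, total now 56
augment #5: 2→7→6→9→0 bottleneck 2, total now 58

Maximum flow value: 58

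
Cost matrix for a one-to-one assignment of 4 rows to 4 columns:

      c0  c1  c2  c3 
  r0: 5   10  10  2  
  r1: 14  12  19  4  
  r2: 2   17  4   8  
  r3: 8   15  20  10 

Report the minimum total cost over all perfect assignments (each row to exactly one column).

Minimum assignment cost: 26

one of 2 optimal assignments: row0→col1 (cost 10), row1→col3 (cost 4), row2→col2 (cost 4), row3→col0 (cost 8)
total = 10 + 4 + 4 + 8 = 26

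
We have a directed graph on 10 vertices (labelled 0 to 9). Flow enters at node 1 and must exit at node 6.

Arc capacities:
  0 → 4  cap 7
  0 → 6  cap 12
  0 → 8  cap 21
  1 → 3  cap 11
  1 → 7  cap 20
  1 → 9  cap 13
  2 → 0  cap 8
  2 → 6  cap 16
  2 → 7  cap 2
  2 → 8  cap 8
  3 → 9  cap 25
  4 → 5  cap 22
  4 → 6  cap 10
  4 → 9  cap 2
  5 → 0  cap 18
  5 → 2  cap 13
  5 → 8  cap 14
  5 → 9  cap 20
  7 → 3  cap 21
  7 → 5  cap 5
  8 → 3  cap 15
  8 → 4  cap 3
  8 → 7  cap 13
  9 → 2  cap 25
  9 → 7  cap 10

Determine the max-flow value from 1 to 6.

Maximum flow value: 30

augment #1: 1→9→2→6 bottleneck 13, total now 13
augment #2: 1→3→9→2→6 bottleneck 3, total now 16
augment #3: 1→7→5→0→6 bottleneck 5, total now 21
augment #4: 1→3→9→2→0→6 bottleneck 7, total now 28
augment #5: 1→3→9→2→0→4→6 bottleneck 1, total now 29
augment #6: 1→7→3→9→2→8→4→6 bottleneck 1, total now 30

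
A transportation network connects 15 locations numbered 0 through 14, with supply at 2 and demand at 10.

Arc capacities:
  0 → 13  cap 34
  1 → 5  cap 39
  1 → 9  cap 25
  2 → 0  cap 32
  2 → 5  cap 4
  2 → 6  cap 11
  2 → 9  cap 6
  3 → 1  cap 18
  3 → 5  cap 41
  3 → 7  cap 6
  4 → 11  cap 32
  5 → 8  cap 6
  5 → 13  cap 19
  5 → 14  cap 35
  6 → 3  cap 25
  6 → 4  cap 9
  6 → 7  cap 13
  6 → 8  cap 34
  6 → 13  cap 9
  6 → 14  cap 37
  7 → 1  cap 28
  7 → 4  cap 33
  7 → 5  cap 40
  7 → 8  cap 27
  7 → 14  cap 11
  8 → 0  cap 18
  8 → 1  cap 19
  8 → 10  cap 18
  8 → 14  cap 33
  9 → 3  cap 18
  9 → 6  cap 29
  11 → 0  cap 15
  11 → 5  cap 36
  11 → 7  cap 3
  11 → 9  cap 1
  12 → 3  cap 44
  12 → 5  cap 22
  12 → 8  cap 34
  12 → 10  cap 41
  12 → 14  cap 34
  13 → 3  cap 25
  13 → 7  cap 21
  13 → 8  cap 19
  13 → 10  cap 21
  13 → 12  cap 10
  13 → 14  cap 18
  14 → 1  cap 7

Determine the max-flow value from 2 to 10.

Maximum flow value: 49

augment #1: 2→0→13→10 bottleneck 21, total now 21
augment #2: 2→5→8→10 bottleneck 4, total now 25
augment #3: 2→6→8→10 bottleneck 11, total now 36
augment #4: 2→0→13→8→10 bottleneck 3, total now 39
augment #5: 2→0→13→12→10 bottleneck 8, total now 47
augment #6: 2→9→6→13→12→10 bottleneck 2, total now 49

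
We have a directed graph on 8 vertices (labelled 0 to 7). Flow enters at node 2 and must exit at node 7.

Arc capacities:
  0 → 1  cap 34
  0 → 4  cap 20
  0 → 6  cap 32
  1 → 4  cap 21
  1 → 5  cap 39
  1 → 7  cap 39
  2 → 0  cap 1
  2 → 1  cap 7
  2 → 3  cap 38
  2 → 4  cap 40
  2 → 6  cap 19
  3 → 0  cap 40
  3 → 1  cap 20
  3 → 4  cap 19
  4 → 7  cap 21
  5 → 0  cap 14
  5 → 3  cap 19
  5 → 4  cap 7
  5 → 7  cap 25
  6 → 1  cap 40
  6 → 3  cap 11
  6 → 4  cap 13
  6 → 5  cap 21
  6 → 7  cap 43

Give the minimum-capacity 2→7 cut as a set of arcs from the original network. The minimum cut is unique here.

augment #1: 2→1→7 push 7
augment #2: 2→4→7 push 21
augment #3: 2→6→7 push 19
augment #4: 2→0→1→7 push 1
augment #5: 2→3→1→7 push 20
augment #6: 2→3→0→1→7 push 11
augment #7: 2→3→0→6→7 push 7
max flow = 86; residual-reachable set from 2 gives S-side
cut edges (S→T): {(2,0), (2,1), (2,3), (2,6), (4,7)} total cap 86

Min-cut arcs: {(2,0), (2,1), (2,3), (2,6), (4,7)} (total capacity 86)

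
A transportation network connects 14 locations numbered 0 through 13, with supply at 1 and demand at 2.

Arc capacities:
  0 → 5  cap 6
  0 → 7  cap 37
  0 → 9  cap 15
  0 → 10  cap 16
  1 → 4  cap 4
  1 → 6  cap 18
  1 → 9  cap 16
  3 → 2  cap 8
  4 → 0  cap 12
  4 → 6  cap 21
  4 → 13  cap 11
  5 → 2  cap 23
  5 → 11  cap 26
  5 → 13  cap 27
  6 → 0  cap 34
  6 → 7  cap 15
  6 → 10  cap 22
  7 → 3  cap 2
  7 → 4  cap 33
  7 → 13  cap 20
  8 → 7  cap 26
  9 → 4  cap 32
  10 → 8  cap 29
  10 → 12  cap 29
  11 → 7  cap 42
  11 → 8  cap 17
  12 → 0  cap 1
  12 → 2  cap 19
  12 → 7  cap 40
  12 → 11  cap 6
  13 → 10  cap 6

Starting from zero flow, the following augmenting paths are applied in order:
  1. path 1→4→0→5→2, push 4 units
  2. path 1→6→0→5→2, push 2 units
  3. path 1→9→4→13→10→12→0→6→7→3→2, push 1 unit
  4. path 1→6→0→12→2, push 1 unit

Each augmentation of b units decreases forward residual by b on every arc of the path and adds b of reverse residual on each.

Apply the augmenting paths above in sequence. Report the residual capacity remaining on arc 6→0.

Residual capacity of (6,0): 32

after path 1 (1→4→0→5→2, push 4): res(6,0)=34
after path 2 (1→6→0→5→2, push 2): res(6,0)=32
after path 3 (1→9→4→13→10→12→0→6→7→3→2, push 1): res(6,0)=33
after path 4 (1→6→0→12→2, push 1): res(6,0)=32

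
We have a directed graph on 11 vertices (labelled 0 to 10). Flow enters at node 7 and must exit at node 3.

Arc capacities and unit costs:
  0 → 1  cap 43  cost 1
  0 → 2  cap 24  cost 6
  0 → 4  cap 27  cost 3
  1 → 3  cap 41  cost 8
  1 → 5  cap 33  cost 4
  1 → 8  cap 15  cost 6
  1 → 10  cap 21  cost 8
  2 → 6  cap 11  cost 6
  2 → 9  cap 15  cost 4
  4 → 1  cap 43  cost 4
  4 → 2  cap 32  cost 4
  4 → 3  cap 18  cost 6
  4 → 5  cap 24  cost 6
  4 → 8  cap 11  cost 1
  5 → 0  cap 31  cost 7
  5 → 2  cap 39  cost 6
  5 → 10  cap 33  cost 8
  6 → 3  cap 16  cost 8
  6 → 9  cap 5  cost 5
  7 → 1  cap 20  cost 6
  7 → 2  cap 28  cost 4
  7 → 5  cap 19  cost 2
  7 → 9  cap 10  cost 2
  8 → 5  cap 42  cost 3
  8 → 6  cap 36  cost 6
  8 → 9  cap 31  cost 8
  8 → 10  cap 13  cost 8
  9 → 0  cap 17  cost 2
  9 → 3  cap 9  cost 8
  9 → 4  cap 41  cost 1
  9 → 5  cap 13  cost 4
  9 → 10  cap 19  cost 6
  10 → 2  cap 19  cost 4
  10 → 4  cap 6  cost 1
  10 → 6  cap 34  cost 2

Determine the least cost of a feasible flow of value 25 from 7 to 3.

shortest-cost path #1: 7→9→4→3 push 10 @ unit cost 9 (adds 90)
shortest-cost path #2: 7→1→3 push 15 @ unit cost 14 (adds 210)
total cost = 300

Minimum cost for 25 units: 300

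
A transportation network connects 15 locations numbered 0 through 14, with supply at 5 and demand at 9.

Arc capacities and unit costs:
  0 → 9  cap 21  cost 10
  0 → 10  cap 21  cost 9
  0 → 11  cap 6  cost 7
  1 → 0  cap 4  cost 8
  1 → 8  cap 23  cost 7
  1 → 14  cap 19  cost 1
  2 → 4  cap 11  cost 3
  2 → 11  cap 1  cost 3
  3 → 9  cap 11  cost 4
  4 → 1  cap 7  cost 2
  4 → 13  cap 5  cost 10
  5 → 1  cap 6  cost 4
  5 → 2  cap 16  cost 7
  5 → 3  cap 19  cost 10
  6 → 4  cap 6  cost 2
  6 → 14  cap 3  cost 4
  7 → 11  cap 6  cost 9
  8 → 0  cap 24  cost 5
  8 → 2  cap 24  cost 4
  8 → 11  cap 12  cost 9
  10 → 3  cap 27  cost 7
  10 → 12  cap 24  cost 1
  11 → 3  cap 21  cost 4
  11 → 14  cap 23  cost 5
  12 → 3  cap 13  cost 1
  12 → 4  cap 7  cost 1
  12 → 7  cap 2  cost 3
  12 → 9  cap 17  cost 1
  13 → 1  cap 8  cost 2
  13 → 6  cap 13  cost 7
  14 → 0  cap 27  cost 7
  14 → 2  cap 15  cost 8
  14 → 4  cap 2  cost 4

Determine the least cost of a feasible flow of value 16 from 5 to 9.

Minimum cost for 16 units: 264

shortest-cost path #1: 5→3→9 push 11 @ unit cost 14 (adds 154)
shortest-cost path #2: 5→1→0→9 push 4 @ unit cost 22 (adds 88)
shortest-cost path #3: 5→1→14→0→9 push 1 @ unit cost 22 (adds 22)
total cost = 264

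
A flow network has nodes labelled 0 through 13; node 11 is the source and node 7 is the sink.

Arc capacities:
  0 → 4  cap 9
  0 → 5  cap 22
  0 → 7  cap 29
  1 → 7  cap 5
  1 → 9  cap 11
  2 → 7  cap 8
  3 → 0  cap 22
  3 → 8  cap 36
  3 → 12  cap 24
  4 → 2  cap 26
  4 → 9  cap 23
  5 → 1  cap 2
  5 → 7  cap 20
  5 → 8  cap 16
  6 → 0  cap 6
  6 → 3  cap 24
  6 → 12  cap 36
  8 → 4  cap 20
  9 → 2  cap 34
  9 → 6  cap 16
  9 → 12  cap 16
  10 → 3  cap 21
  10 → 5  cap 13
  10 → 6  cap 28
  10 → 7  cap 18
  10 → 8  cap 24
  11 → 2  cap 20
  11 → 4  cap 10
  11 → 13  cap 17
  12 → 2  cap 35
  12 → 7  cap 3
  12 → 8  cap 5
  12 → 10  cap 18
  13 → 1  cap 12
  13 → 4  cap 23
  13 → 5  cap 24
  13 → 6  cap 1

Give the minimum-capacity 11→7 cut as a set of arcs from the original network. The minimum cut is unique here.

augment #1: 11→2→7 push 8
augment #2: 11→13→1→7 push 5
augment #3: 11→13→5→7 push 12
augment #4: 11→4→9→12→7 push 3
augment #5: 11→4→9→6→0→7 push 6
augment #6: 11→4→9→12→10→7 push 1
max flow = 35; residual-reachable set from 11 gives S-side
cut edges (S→T): {(2,7), (11,4), (11,13)} total cap 35

Min-cut arcs: {(2,7), (11,4), (11,13)} (total capacity 35)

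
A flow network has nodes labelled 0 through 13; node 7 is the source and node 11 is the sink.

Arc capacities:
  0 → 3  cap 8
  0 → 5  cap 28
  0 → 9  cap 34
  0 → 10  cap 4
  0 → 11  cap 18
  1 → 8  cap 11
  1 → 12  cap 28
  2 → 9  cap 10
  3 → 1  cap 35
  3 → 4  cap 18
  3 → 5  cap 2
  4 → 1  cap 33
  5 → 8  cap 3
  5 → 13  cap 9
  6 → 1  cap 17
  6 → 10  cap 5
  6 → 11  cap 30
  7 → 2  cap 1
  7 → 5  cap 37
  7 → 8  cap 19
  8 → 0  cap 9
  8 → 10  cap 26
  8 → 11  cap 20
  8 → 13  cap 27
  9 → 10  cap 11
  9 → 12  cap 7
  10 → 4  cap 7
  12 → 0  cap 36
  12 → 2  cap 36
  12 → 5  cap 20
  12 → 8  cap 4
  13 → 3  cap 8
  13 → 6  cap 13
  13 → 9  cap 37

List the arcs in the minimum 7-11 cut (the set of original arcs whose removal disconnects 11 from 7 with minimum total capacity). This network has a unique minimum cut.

augment #1: 7→8→11 push 19
augment #2: 7→5→8→11 push 1
augment #3: 7→5→8→0→11 push 2
augment #4: 7→5→13→6→11 push 9
augment #5: 7→2→9→12→0→11 push 1
max flow = 32; residual-reachable set from 7 gives S-side
cut edges (S→T): {(5,8), (5,13), (7,2), (7,8)} total cap 32

Min-cut arcs: {(5,8), (5,13), (7,2), (7,8)} (total capacity 32)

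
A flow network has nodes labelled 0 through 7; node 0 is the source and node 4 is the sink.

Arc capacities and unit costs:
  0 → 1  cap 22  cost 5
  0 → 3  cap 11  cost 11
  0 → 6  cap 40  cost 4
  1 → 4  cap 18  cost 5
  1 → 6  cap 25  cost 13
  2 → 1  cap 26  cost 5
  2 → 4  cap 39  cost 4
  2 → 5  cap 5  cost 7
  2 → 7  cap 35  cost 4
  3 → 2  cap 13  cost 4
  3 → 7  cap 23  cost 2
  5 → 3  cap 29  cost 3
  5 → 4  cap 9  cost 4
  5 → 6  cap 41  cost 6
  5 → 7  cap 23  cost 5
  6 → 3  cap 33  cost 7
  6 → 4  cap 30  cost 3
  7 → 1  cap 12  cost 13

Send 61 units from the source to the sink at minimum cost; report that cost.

Minimum cost for 61 units: 637

shortest-cost path #1: 0→6→4 push 30 @ unit cost 7 (adds 210)
shortest-cost path #2: 0→1→4 push 18 @ unit cost 10 (adds 180)
shortest-cost path #3: 0→3→2→4 push 11 @ unit cost 19 (adds 209)
shortest-cost path #4: 0→6→3→2→4 push 2 @ unit cost 19 (adds 38)
total cost = 637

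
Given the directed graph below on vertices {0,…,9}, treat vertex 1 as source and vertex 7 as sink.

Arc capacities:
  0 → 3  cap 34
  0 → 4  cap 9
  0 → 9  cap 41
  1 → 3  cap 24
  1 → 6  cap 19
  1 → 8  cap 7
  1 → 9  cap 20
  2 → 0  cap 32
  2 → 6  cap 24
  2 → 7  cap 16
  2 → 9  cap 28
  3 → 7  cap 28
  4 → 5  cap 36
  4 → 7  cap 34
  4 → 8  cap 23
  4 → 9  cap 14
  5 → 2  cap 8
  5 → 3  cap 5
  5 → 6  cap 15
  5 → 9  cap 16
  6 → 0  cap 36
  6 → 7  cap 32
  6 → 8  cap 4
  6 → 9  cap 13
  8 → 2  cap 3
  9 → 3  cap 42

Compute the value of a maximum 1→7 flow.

augment #1: 1→3→7 bottleneck 24, total now 24
augment #2: 1→6→7 bottleneck 19, total now 43
augment #3: 1→8→2→7 bottleneck 3, total now 46
augment #4: 1→9→3→7 bottleneck 4, total now 50

Maximum flow value: 50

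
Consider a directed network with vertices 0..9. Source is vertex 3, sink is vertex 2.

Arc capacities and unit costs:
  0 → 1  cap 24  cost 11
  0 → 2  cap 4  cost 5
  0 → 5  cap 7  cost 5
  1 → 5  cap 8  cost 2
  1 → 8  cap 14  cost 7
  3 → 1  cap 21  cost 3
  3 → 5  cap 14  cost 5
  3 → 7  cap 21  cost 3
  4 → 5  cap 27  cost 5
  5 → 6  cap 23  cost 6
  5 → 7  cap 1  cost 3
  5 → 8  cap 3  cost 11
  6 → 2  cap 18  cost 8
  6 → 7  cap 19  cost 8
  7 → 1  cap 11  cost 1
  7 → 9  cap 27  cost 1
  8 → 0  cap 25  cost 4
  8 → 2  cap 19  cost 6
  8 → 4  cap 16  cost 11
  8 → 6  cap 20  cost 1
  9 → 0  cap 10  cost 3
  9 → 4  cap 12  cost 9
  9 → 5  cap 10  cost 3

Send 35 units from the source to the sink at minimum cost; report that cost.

shortest-cost path #1: 3→7→9→0→2 push 4 @ unit cost 12 (adds 48)
shortest-cost path #2: 3→1→8→2 push 14 @ unit cost 16 (adds 224)
shortest-cost path #3: 3→5→6→2 push 14 @ unit cost 19 (adds 266)
shortest-cost path #4: 3→1→5→6→2 push 3 @ unit cost 19 (adds 57)
total cost = 595

Minimum cost for 35 units: 595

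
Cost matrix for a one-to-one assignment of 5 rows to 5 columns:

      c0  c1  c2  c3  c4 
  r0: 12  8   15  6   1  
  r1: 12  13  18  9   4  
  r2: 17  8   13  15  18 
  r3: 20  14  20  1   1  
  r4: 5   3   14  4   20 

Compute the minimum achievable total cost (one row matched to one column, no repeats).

optimal assignment: row0→col4 (cost 1), row1→col0 (cost 12), row2→col2 (cost 13), row3→col3 (cost 1), row4→col1 (cost 3)
total = 1 + 12 + 13 + 1 + 3 = 30

Minimum assignment cost: 30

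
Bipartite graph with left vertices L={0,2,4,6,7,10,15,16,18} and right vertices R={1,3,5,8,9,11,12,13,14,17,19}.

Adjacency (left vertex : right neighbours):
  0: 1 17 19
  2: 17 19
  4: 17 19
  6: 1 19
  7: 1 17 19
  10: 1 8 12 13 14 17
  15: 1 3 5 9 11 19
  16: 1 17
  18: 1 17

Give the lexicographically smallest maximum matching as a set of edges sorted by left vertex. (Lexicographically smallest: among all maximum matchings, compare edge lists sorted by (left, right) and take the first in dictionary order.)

|M| = 5 (so the lex-smallest maximum matching has 5 edges)
process left vertices in ascending order; for each, take the smallest-labelled available neighbour that still permits 5 edges overall, or leave it unmatched if none does
lex-smallest matching: {0-1, 2-17, 4-19, 10-8, 15-3}

Lex-smallest maximum matching: {(0,1), (2,17), (4,19), (10,8), (15,3)}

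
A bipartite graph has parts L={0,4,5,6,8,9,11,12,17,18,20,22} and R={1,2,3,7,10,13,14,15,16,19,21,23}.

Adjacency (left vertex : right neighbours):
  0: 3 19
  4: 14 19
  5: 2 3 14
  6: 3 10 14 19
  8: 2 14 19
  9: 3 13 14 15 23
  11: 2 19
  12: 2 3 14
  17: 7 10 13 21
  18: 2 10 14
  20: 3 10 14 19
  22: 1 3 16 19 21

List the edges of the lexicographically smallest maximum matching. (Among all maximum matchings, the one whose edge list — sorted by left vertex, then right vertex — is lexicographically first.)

Lex-smallest maximum matching: {(0,3), (4,14), (5,2), (6,10), (8,19), (9,13), (17,7), (22,1)}

|M| = 8 (so the lex-smallest maximum matching has 8 edges)
process left vertices in ascending order; for each, take the smallest-labelled available neighbour that still permits 8 edges overall, or leave it unmatched if none does
lex-smallest matching: {0-3, 4-14, 5-2, 6-10, 8-19, 9-13, 17-7, 22-1}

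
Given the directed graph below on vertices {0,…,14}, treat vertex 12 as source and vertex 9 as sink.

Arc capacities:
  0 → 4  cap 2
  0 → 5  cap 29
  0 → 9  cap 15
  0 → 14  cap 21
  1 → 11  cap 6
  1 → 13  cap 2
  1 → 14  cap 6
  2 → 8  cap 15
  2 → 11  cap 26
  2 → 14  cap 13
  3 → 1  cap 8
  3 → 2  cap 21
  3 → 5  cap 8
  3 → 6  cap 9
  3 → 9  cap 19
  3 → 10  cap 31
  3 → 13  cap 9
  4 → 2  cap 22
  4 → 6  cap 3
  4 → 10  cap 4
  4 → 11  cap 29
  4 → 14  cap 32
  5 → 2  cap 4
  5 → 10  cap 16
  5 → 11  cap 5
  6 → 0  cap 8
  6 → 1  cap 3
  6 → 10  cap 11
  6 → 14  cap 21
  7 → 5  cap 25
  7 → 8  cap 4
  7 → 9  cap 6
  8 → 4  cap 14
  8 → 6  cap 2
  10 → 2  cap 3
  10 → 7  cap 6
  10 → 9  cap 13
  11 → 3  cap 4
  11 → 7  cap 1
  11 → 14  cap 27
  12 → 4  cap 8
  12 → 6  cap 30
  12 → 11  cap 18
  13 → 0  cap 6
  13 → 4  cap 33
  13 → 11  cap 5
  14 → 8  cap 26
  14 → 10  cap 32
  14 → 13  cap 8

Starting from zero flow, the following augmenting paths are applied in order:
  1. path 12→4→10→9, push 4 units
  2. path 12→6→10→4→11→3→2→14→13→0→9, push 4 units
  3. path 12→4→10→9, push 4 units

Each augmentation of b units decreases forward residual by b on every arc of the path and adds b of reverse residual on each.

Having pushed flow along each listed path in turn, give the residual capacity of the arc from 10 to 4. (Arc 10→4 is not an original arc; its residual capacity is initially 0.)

after path 1 (12→4→10→9, push 4): res(10,4)=4
after path 2 (12→6→10→4→11→3→2→14→13→0→9, push 4): res(10,4)=0
after path 3 (12→4→10→9, push 4): res(10,4)=4

Residual capacity of (10,4): 4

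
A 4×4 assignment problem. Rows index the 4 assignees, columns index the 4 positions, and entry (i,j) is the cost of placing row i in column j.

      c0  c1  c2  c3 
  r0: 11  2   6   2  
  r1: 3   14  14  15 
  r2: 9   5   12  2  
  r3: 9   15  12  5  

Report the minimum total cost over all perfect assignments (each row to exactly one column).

Minimum assignment cost: 19

one of 2 optimal assignments: row0→col1 (cost 2), row1→col0 (cost 3), row2→col3 (cost 2), row3→col2 (cost 12)
total = 2 + 3 + 2 + 12 = 19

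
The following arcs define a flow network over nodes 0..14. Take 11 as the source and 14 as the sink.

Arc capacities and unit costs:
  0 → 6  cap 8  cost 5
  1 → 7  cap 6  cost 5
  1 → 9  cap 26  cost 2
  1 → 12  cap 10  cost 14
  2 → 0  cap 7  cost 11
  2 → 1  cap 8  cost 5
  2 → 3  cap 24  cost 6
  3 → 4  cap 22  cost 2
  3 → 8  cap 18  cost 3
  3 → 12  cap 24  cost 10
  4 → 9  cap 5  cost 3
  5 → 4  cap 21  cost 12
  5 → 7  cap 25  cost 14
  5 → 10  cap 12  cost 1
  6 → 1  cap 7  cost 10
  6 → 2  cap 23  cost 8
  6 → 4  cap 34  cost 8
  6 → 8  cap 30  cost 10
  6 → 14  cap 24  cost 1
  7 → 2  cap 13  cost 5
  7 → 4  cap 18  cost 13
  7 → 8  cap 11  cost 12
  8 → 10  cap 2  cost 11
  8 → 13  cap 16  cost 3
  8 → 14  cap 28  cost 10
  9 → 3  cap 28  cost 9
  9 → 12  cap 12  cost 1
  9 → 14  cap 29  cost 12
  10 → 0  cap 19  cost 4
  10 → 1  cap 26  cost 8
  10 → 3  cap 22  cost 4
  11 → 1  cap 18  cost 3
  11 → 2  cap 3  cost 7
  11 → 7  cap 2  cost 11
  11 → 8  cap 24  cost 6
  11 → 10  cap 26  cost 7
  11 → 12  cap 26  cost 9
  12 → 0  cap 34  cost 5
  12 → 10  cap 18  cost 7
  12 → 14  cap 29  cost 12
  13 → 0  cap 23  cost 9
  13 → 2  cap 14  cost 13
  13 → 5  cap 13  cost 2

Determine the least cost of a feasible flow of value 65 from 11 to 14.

Minimum cost for 65 units: 1141

shortest-cost path #1: 11→8→14 push 24 @ unit cost 16 (adds 384)
shortest-cost path #2: 11→1→9→14 push 18 @ unit cost 17 (adds 306)
shortest-cost path #3: 11→10→0→6→14 push 8 @ unit cost 17 (adds 136)
shortest-cost path #4: 11→12→14 push 15 @ unit cost 21 (adds 315)
total cost = 1141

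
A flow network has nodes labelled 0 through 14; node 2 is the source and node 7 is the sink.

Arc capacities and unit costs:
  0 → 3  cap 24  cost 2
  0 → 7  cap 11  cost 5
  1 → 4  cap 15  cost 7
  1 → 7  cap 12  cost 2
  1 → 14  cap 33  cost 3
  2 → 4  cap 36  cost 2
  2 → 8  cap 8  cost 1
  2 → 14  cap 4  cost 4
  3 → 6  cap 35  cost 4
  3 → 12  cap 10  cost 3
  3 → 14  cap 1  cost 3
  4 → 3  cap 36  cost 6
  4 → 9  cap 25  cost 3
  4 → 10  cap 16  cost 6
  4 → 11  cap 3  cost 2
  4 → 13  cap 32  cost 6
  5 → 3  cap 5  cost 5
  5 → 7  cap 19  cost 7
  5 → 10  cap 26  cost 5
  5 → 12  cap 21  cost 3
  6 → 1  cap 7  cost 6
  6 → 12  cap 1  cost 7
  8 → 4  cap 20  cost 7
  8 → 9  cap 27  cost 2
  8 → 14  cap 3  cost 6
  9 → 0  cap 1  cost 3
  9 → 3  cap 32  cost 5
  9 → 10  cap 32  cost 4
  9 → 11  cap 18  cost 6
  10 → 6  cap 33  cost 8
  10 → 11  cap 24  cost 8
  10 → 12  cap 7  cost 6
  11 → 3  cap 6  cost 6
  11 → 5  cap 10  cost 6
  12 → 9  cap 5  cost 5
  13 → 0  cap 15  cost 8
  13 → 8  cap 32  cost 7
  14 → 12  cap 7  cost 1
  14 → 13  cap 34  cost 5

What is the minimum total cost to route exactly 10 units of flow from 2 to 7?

Minimum cost for 10 units: 182

shortest-cost path #1: 2→8→9→0→7 push 1 @ unit cost 11 (adds 11)
shortest-cost path #2: 2→4→11→5→7 push 3 @ unit cost 17 (adds 51)
shortest-cost path #3: 2→4→3→6→1→7 push 6 @ unit cost 20 (adds 120)
total cost = 182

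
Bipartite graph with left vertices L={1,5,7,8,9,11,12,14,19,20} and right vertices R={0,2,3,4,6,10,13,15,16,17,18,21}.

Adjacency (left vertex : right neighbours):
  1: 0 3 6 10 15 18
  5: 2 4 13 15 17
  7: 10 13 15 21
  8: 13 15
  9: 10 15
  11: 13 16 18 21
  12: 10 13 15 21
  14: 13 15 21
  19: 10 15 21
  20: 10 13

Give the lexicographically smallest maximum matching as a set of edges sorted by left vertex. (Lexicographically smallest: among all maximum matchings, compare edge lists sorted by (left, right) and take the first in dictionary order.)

Lex-smallest maximum matching: {(1,0), (5,2), (7,10), (8,13), (9,15), (11,16), (12,21)}

|M| = 7 (so the lex-smallest maximum matching has 7 edges)
process left vertices in ascending order; for each, take the smallest-labelled available neighbour that still permits 7 edges overall, or leave it unmatched if none does
lex-smallest matching: {1-0, 5-2, 7-10, 8-13, 9-15, 11-16, 12-21}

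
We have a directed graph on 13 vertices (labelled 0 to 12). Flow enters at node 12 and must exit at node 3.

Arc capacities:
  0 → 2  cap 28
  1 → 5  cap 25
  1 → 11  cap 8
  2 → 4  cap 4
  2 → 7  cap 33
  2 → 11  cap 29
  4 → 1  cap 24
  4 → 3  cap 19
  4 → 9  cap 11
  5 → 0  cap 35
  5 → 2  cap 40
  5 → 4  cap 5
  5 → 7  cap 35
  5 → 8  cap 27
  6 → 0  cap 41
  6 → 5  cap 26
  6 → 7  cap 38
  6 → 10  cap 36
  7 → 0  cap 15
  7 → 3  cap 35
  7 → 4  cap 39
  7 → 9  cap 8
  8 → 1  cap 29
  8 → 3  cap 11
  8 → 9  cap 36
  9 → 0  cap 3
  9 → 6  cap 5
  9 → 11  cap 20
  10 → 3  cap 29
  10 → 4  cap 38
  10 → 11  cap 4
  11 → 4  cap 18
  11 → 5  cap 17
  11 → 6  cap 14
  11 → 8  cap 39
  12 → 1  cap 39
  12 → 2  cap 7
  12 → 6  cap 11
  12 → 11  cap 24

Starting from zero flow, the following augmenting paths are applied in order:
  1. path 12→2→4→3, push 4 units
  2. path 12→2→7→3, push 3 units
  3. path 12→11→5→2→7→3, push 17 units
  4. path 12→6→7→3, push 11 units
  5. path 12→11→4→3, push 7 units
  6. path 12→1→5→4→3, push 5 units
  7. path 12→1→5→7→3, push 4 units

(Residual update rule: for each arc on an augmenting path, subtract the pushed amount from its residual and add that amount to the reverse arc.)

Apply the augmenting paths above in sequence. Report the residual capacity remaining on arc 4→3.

after path 1 (12→2→4→3, push 4): res(4,3)=15
after path 2 (12→2→7→3, push 3): res(4,3)=15
after path 3 (12→11→5→2→7→3, push 17): res(4,3)=15
after path 4 (12→6→7→3, push 11): res(4,3)=15
after path 5 (12→11→4→3, push 7): res(4,3)=8
after path 6 (12→1→5→4→3, push 5): res(4,3)=3
after path 7 (12→1→5→7→3, push 4): res(4,3)=3

Residual capacity of (4,3): 3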